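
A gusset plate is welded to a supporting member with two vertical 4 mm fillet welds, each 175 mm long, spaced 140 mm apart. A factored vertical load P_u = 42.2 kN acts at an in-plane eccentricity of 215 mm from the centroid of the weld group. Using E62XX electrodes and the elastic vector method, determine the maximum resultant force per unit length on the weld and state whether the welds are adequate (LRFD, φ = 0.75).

f_max ≈ 475 N/mm; adequate

E62XX → F_EXX = 620 MPa.
Total weld length L_w = 350 mm. Treat welds as unit-width lines.
Polar moment about centroid: J = 2[d³/12 + d(b/2)²] = 2[175³/12 + 175×70²] = 2608000 mm³.
Direct shear f_v = P/L_w = 42.2×10³ / 350 = 120.6 N/mm (vertical).
Torsion M = P·e = 42.2×10³ × 215 = 9073000 N·mm.
Critical point at (x, y) = (70, 87.5) from centroid. f_tx = M·y/J = 304.4 N/mm; f_ty = M·x/J = 243.5 N/mm.
Resultant f_max = √[f_tx² + (f_v + f_ty)²] = √[304.4² + (120.6 + 243.5)²] = 474.5 N/mm.
Capacity per unit length: φr_n = 0.75 × 0.6 × 620 × (0.707 × 4) = 789 N/mm.
474.5 ≤ 789 → adequate.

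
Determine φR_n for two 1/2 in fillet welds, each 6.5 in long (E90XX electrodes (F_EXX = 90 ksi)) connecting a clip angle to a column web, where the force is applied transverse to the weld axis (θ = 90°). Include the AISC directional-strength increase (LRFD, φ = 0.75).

φR_n ≈ 279 kips

t_e = 0.707 × 0.5 = 0.3535 in; A_we = 0.3535 × 13 = 4.595 in².
Directional factor: 1.0 + 0.5 sin^1.5(90°) = 1.5.
F_nw = 0.6 × 90 × 1.5 = 81 ksi.
φR_n = 0.75 × 81 × 4.595 = 279.2 kips.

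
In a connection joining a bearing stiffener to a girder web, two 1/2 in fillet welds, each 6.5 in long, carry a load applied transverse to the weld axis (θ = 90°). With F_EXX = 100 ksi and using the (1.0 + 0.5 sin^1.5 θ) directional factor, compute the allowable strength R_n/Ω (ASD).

R_n/Ω ≈ 207 kip

t_e = 0.707 × 0.5 = 0.3535 in; A_we = 0.3535 × 13 = 4.595 in².
Directional factor: 1.0 + 0.5 sin^1.5(90°) = 1.5.
F_nw = 0.6 × 100 × 1.5 = 90 ksi.
R_n/Ω = (90 × 4.595) / 2.0 = 206.8 kip.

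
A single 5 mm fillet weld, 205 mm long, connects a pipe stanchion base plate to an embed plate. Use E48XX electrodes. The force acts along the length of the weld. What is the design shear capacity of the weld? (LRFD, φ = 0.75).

φR_n ≈ 157 kN

E48XX → F_EXX = 480 MPa.
Effective throat t_e = 0.707 × 5 = 3.535 mm.
Total length L = 205 mm; A_we = 3.535 × 205 = 724.7 mm².
F_nw = 0.6 F_EXX = 0.6 × 480 = 288 MPa.
φR_n = 0.75 × 288 × 724.7 × 10⁻³ = 156.5 kN.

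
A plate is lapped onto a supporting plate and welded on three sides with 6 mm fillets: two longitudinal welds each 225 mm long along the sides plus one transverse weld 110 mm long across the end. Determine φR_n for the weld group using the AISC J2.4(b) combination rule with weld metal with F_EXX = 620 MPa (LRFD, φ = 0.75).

φR_n ≈ 663 kN

t_e = 0.707 × 6 = 4.242 mm.
R_nwl = 0.6 × 620 × 4.242 × 450 × 10⁻³ = 710.1 kN (longitudinal, 2 welds).
R_nwt = 0.6 × 620 × 4.242 × 110 × 10⁻³ = 173.6 kN (transverse, base value).
(i) R_nwl + R_nwt = 883.7 kN; (ii) 0.85 R_nwl + 1.5 R_nwt = 864 kN.
R_n = max = 883.7 kN [governs: (i)]; φR_n = 662.8 kN.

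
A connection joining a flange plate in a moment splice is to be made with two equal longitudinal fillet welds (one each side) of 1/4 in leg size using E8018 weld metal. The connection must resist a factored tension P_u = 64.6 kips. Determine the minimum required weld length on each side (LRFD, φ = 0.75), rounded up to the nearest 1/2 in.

L = 5.5 in on each side

E80XX → F_EXX = 80 ksi.
Throat t_e = 0.707 × 0.25 = 0.1767 in.
φr_n = 0.75 × 0.6 × 80 × 0.1767 = 6.363 kips/in.
L_req = P_u / φr_n = 64.6 / 6.363 = 10.15 in total.
Per side: 10.15 / 2 = 5.076 in.
Round up → use L = 5.5 in on each side.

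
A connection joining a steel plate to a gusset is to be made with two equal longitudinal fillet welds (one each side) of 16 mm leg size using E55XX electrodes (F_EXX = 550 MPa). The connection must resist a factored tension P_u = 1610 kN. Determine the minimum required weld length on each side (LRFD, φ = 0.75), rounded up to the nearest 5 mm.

L = 290 mm on each side

Throat t_e = 0.707 × 16 = 11.31 mm.
φr_n = 0.75 × 0.6 × 550 × 11.31 × 10⁻³ = 2.8 kN/mm.
L_req = P_u / φr_n = 1610 / 2.8 = 575.1 mm total.
Per side: 575.1 / 2 = 287.5 mm.
Round up → use L = 290 mm on each side.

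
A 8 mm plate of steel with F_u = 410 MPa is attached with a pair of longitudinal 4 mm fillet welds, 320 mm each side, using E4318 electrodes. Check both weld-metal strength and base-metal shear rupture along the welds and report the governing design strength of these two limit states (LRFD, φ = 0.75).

φR_n ≈ 350 kN (weld metal governs)

E43XX → F_EXX = 430 MPa.
t_e = 0.707 × 4 = 2.828 mm; L = 640 mm.
Weld metal: φR_n = 0.75 × 0.6 × 430 × 2.828 × 640 × 10⁻³ = 350.2 kN.
Base metal (shear rupture): φR_n = 0.75 × 0.6 × 410 × 8 × 640 × 10⁻³ = 944.6 kN.
Governing: weld metal.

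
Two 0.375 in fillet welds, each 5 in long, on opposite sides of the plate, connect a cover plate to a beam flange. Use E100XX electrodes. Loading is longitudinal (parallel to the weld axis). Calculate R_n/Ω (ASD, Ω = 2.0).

E100XX → F_EXX = 100 ksi.
Effective throat t_e = 0.707 × 0.375 = 0.2651 in.
Total length L = 10 in; A_we = 0.2651 × 10 = 2.651 in².
F_nw = 0.6 F_EXX = 0.6 × 100 = 60 ksi.
R_n = 60 × 2.651 = 159.1 kips; R_n/Ω = 159.1/2.0 = 79.54 kips.

R_n/Ω ≈ 79.5 kips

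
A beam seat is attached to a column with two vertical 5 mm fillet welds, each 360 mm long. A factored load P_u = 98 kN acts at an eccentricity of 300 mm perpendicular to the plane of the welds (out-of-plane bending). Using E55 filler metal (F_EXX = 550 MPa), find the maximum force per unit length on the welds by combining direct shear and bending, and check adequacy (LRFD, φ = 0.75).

L_w = 2 × 360 = 720 mm; section modulus (unit throat) S = 2 × L²/6 = 43200 mm².
Direct shear f_v = P/L_w = 98×10³/720 = 136.1 N/mm.
Moment M = P × e = 98×10³ × 300 = 29400000 N·mm; bending f_b = M/S = 680.6 N/mm.
f_max = √(f_v² + f_b²) = √(136.1² + 680.6²) = 694 N/mm.
φr_n = 0.75 × 0.6 × 550 × (0.707 × 5) = 874.9 N/mm → adequate.

f_max ≈ 694 N/mm; adequate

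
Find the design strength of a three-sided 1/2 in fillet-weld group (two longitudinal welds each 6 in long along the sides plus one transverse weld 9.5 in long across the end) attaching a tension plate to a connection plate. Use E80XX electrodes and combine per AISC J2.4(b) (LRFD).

E80XX → F_EXX = 80 ksi.
t_e = 0.707 × 0.5 = 0.3535 in.
R_nwl = 0.6 × 80 × 0.3535 × 12 = 203.6 kip (longitudinal, 2 welds).
R_nwt = 0.6 × 80 × 0.3535 × 9.5 = 161.2 kip (transverse, base value).
(i) R_nwl + R_nwt = 364.8 kip; (ii) 0.85 R_nwl + 1.5 R_nwt = 414.9 kip.
R_n = max = 414.9 kip [governs: (ii)]; φR_n = 311.2 kip.

φR_n ≈ 311 kip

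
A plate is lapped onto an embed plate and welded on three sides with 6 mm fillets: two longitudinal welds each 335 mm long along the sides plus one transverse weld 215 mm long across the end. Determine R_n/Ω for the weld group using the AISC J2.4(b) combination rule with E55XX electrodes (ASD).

E55XX → F_EXX = 550 MPa.
t_e = 0.707 × 6 = 4.242 mm.
R_nwl = 0.6 × 550 × 4.242 × 670 × 10⁻³ = 937.9 kN (longitudinal, 2 welds).
R_nwt = 0.6 × 550 × 4.242 × 215 × 10⁻³ = 301 kN (transverse, base value).
(i) R_nwl + R_nwt = 1239 kN; (ii) 0.85 R_nwl + 1.5 R_nwt = 1249 kN.
R_n = max = 1249 kN [governs: (ii)]; R_n/Ω = 624.3 kN.

R_n/Ω ≈ 624 kN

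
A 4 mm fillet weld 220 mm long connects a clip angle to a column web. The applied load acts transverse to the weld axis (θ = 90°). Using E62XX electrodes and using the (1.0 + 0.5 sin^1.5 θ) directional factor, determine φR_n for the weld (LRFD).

φR_n ≈ 260 kN

E62XX → F_EXX = 620 MPa.
t_e = 0.707 × 4 = 2.828 mm; A_we = 2.828 × 220 = 622.2 mm².
Directional factor: 1.0 + 0.5 sin^1.5(90°) = 1.5.
F_nw = 0.6 × 620 × 1.5 = 558 MPa.
φR_n = 0.75 × 558 × 622.2 × 10⁻³ = 260.4 kN.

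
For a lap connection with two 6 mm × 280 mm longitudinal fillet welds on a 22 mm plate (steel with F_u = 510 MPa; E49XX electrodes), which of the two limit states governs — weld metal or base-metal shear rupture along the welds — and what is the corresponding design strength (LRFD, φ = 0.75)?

E49XX → F_EXX = 490 MPa.
t_e = 0.707 × 6 = 4.242 mm; L = 560 mm.
Weld metal: φR_n = 0.75 × 0.6 × 490 × 4.242 × 560 × 10⁻³ = 523.8 kN.
Base metal (shear rupture): φR_n = 0.75 × 0.6 × 510 × 22 × 560 × 10⁻³ = 2827 kN.
Governing: weld metal.

φR_n ≈ 524 kN (weld metal governs)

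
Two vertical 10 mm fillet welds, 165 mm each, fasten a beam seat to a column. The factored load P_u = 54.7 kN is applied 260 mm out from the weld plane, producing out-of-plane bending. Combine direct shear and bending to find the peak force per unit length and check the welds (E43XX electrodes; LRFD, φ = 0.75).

E43XX → F_EXX = 430 MPa.
L_w = 2 × 165 = 330 mm; section modulus (unit throat) S = 2 × L²/6 = 9075 mm².
Direct shear f_v = P/L_w = 54.7×10³/330 = 165.8 N/mm.
Moment M = P × e = 54.7×10³ × 260 = 14222000 N·mm; bending f_b = M/S = 1567 N/mm.
f_max = √(f_v² + f_b²) = √(165.8² + 1567²) = 1576 N/mm.
φr_n = 0.75 × 0.6 × 430 × (0.707 × 10) = 1368 N/mm → NOT adequate.

f_max ≈ 1580 N/mm; NOT adequate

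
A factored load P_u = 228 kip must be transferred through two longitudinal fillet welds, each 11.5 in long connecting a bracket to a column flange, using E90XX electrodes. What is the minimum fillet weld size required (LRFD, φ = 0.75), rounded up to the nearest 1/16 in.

w = 3/8 in

E90XX → F_EXX = 90 ksi.
Total weld length L = 23 in.
Required throat t_e = P_u / (φ × 0.6 F_EXX × L) = 228 / (0.75 × 0.6 × 90 × 23) = 0.2448 in.
Required leg w = t_e / 0.707 = 0.3462 in → use 3/8 in.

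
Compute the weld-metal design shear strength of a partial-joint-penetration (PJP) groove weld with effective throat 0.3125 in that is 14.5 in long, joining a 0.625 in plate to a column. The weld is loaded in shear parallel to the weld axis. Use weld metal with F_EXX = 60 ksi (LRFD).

Effective throat (given) t_e = 0.3125 in.
A_we = 0.3125 × 14.5 = 4.531 in².
F_nw = 0.6 F_EXX = 36 ksi.
φR_n = 0.75 × 36 × 4.531 = 122.3 kip.

φR_n ≈ 122 kip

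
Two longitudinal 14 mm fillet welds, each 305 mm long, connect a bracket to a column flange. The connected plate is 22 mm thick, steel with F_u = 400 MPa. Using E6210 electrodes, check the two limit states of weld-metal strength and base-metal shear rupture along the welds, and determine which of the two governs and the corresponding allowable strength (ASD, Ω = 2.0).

R_n/Ω ≈ 1120 kN (weld metal governs)

E62XX → F_EXX = 620 MPa.
t_e = 0.707 × 14 = 9.898 mm; L = 610 mm.
Weld metal: R_n/Ω = (1/2.0) × 0.6 × 620 × 9.898 × 610 × 10⁻³ = 1123 kN.
Base metal (shear rupture): R_n/Ω = (1/2.0) × 0.6 × 400 × 22 × 610 × 10⁻³ = 1610 kN.
Governing: weld metal.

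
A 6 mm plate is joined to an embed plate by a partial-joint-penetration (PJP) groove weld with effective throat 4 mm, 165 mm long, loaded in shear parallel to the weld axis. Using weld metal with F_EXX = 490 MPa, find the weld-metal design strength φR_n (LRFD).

Effective throat (given) t_e = 4 mm.
A_we = 4 × 165 = 660 mm².
F_nw = 0.6 F_EXX = 294 MPa.
φR_n = 0.75 × 294 × 660 × 10⁻³ = 145.5 kN.

φR_n ≈ 146 kN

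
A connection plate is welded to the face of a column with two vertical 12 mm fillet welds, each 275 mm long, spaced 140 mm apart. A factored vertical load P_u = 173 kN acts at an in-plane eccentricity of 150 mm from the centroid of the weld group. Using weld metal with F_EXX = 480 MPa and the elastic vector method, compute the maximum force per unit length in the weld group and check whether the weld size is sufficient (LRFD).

f_max ≈ 841 N/mm; adequate

Total weld length L_w = 550 mm. Treat welds as unit-width lines.
Polar moment about centroid: J = 2[d³/12 + d(b/2)²] = 2[275³/12 + 275×70²] = 6161000 mm³.
Direct shear f_v = P/L_w = 173×10³ / 550 = 314.5 N/mm (vertical).
Torsion M = P·e = 173×10³ × 150 = 25950000 N·mm.
Critical point at (x, y) = (70, 137.5) from centroid. f_tx = M·y/J = 579.1 N/mm; f_ty = M·x/J = 294.8 N/mm.
Resultant f_max = √[f_tx² + (f_v + f_ty)²] = √[579.1² + (314.5 + 294.8)²] = 840.7 N/mm.
Capacity per unit length: φr_n = 0.75 × 0.6 × 480 × (0.707 × 12) = 1833 N/mm.
840.7 ≤ 1833 → adequate.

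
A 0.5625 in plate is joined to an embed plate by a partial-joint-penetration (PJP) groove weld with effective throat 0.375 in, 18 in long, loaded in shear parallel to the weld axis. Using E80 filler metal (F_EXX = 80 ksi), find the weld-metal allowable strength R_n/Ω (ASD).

Effective throat (given) t_e = 0.375 in.
A_we = 0.375 × 18 = 6.75 in².
F_nw = 0.6 F_EXX = 48 ksi.
R_n/Ω = (48 × 6.75) / 2.0 = 162 kip.

R_n/Ω ≈ 162 kip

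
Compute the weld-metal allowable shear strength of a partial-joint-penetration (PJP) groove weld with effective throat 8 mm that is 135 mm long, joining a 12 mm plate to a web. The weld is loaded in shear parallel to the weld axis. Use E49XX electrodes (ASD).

E49XX → F_EXX = 490 MPa.
Effective throat (given) t_e = 8 mm.
A_we = 8 × 135 = 1080 mm².
F_nw = 0.6 F_EXX = 294 MPa.
R_n/Ω = (294 × 1080) / 2.0 × 10⁻³ = 158.8 kN.

R_n/Ω ≈ 159 kN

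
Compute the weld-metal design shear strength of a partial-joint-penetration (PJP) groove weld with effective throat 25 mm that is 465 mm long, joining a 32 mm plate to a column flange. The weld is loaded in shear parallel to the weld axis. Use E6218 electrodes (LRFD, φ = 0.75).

E62XX → F_EXX = 620 MPa.
Effective throat (given) t_e = 25 mm.
A_we = 25 × 465 = 11620 mm².
F_nw = 0.6 F_EXX = 372 MPa.
φR_n = 0.75 × 372 × 11620 × 10⁻³ = 3243 kN.

φR_n ≈ 3240 kN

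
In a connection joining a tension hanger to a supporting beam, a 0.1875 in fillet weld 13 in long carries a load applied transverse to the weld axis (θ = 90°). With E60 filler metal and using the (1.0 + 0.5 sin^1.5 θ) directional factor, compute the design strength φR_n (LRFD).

φR_n ≈ 69.8 kips

E60XX → F_EXX = 60 ksi.
t_e = 0.707 × 0.1875 = 0.1326 in; A_we = 0.1326 × 13 = 1.723 in².
Directional factor: 1.0 + 0.5 sin^1.5(90°) = 1.5.
F_nw = 0.6 × 60 × 1.5 = 54 ksi.
φR_n = 0.75 × 54 × 1.723 = 69.79 kips.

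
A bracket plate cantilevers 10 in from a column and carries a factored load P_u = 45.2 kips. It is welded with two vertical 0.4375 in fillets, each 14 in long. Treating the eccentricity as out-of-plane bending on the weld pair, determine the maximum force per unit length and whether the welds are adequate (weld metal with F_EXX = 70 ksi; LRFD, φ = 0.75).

L_w = 2 × 14 = 28 in; section modulus (unit throat) S = 2 × L²/6 = 65.33 in².
Direct shear f_v = P/L_w = 45.2/28 = 1.614 kip/in.
Moment M = P × e = 45.2 × 10 = 452 kip·in; bending f_b = M/S = 6.918 kip/in.
f_max = √(f_v² + f_b²) = √(1.614² + 6.918²) = 7.104 kip/in.
φr_n = 0.75 × 0.6 × 70 × (0.707 × 0.4375) = 9.743 kip/in → adequate.

f_max ≈ 7.1 kip/in; adequate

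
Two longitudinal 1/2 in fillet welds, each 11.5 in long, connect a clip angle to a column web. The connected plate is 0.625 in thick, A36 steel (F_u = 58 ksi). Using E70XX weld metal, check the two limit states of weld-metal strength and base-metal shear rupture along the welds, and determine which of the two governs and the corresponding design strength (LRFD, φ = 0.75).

E70XX → F_EXX = 70 ksi.
t_e = 0.707 × 0.5 = 0.3535 in; L = 23 in.
Weld metal: φR_n = 0.75 × 0.6 × 70 × 0.3535 × 23 = 256.1 kips.
Base metal (shear rupture): φR_n = 0.75 × 0.6 × 58 × 0.625 × 23 = 375.2 kips.
Governing: weld metal.

φR_n ≈ 256 kips (weld metal governs)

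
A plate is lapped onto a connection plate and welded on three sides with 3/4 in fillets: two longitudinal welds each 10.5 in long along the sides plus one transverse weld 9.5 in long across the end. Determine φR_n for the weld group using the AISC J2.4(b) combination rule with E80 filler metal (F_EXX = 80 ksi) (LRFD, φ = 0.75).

φR_n ≈ 613 kip

t_e = 0.707 × 0.75 = 0.5302 in.
R_nwl = 0.6 × 80 × 0.5302 × 21 = 534.5 kip (longitudinal, 2 welds).
R_nwt = 0.6 × 80 × 0.5302 × 9.5 = 241.8 kip (transverse, base value).
(i) R_nwl + R_nwt = 776.3 kip; (ii) 0.85 R_nwl + 1.5 R_nwt = 817 kip.
R_n = max = 817 kip [governs: (ii)]; φR_n = 612.8 kip.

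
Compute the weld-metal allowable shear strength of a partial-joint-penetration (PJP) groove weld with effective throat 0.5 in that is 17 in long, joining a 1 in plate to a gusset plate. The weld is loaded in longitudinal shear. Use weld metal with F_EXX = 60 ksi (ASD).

R_n/Ω ≈ 153 kip

Effective throat (given) t_e = 0.5 in.
A_we = 0.5 × 17 = 8.5 in².
F_nw = 0.6 F_EXX = 36 ksi.
R_n/Ω = (36 × 8.5) / 2.0 = 153 kip.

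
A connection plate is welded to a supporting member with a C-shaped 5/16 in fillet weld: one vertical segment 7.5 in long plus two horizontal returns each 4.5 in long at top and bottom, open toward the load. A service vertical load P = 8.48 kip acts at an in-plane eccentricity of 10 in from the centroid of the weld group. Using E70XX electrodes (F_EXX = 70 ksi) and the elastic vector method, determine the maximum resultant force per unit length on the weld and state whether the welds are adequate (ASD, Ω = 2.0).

Total weld length L_w = 16.5 in. Treat welds as unit-width lines.
Centroid: x̄ = 2×4.5×2.25 / 16.5 = 1.227 in from the vertical weld.
Polar moment about centroid: J = I_x + I_y = [7.5³/12 + 2×4.5×3.75²] + [7.5×1.227² + 2(4.5³/12 + 4.5×1.023²)] = 197.6 in³.
Direct shear f_v = P/L_w = 8.48 / 16.5 = 0.5139 kip/in (vertical).
Torsion M = P·e = 8.48 × 10 = 84.8 kip·in.
Critical point at (x, y) = (3.273, 3.75) from centroid. f_tx = M·y/J = 1.609 kip/in; f_ty = M·x/J = 1.404 kip/in.
Resultant f_max = √[f_tx² + (f_v + f_ty)²] = √[1.609² + (0.5139 + 1.404)²] = 2.504 kip/in.
Capacity per unit length: r_n/Ω = (1/2.0) × 0.6 × 70 × (0.707 × 0.3125) = 4.64 kip/in.
2.504 ≤ 4.64 → adequate.

f_max ≈ 2.5 kip/in; adequate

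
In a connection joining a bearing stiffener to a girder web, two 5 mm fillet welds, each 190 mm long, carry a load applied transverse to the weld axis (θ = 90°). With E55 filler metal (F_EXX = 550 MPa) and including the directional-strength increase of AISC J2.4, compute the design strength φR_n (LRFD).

φR_n ≈ 499 kN

t_e = 0.707 × 5 = 3.535 mm; A_we = 3.535 × 380 = 1343 mm².
Directional factor: 1.0 + 0.5 sin^1.5(90°) = 1.5.
F_nw = 0.6 × 550 × 1.5 = 495 MPa.
φR_n = 0.75 × 495 × 1343 × 10⁻³ = 498.7 kN.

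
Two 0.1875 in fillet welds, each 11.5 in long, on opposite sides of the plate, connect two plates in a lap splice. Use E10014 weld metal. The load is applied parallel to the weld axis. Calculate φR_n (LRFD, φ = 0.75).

φR_n ≈ 137 kip

E100XX → F_EXX = 100 ksi.
Effective throat t_e = 0.707 × 0.1875 = 0.1326 in.
Total length L = 23 in; A_we = 0.1326 × 23 = 3.049 in².
F_nw = 0.6 F_EXX = 0.6 × 100 = 60 ksi.
φR_n = 0.75 × 60 × 3.049 = 137.2 kip.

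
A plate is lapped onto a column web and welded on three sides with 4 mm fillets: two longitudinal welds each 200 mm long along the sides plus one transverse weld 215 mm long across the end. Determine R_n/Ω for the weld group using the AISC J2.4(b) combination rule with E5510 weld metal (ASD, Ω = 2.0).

R_n/Ω ≈ 309 kN

E55XX → F_EXX = 550 MPa.
t_e = 0.707 × 4 = 2.828 mm.
R_nwl = 0.6 × 550 × 2.828 × 400 × 10⁻³ = 373.3 kN (longitudinal, 2 welds).
R_nwt = 0.6 × 550 × 2.828 × 215 × 10⁻³ = 200.6 kN (transverse, base value).
(i) R_nwl + R_nwt = 573.9 kN; (ii) 0.85 R_nwl + 1.5 R_nwt = 618.3 kN.
R_n = max = 618.3 kN [governs: (ii)]; R_n/Ω = 309.1 kN.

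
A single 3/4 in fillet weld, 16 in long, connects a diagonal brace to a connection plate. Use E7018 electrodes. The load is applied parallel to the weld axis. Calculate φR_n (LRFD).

E70XX → F_EXX = 70 ksi.
Effective throat t_e = 0.707 × 0.75 = 0.5302 in.
Total length L = 16 in; A_we = 0.5302 × 16 = 8.484 in².
F_nw = 0.6 F_EXX = 0.6 × 70 = 42 ksi.
φR_n = 0.75 × 42 × 8.484 = 267.2 kip.

φR_n ≈ 267 kip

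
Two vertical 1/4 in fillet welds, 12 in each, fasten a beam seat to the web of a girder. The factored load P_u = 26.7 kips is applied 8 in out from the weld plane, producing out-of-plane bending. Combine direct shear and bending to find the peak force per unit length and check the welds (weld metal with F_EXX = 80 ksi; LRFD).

L_w = 2 × 12 = 24 in; section modulus (unit throat) S = 2 × L²/6 = 48 in².
Direct shear f_v = P/L_w = 26.7/24 = 1.113 kip/in.
Moment M = P × e = 26.7 × 8 = 213.6 kip·in; bending f_b = M/S = 4.45 kip/in.
f_max = √(f_v² + f_b²) = √(1.113² + 4.45²) = 4.587 kip/in.
φr_n = 0.75 × 0.6 × 80 × (0.707 × 0.25) = 6.363 kip/in → adequate.

f_max ≈ 4.59 kip/in; adequate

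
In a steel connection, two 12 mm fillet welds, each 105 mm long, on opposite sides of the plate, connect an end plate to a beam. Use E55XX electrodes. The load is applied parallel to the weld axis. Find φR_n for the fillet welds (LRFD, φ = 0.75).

E55XX → F_EXX = 550 MPa.
Effective throat t_e = 0.707 × 12 = 8.484 mm.
Total length L = 210 mm; A_we = 8.484 × 210 = 1782 mm².
F_nw = 0.6 F_EXX = 0.6 × 550 = 330 MPa.
φR_n = 0.75 × 330 × 1782 × 10⁻³ = 441 kN.

φR_n ≈ 441 kN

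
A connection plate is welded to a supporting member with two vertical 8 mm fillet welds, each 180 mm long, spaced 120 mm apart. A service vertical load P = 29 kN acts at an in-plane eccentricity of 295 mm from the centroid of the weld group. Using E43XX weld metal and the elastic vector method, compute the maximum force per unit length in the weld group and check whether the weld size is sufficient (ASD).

E43XX → F_EXX = 430 MPa.
Total weld length L_w = 360 mm. Treat welds as unit-width lines.
Polar moment about centroid: J = 2[d³/12 + d(b/2)²] = 2[180³/12 + 180×60²] = 2268000 mm³.
Direct shear f_v = P/L_w = 29×10³ / 360 = 80.56 N/mm (vertical).
Torsion M = P·e = 29×10³ × 295 = 8555000 N·mm.
Critical point at (x, y) = (60, 90) from centroid. f_tx = M·y/J = 339.5 N/mm; f_ty = M·x/J = 226.3 N/mm.
Resultant f_max = √[f_tx² + (f_v + f_ty)²] = √[339.5² + (80.56 + 226.3)²] = 457.6 N/mm.
Capacity per unit length: r_n/Ω = (1/2.0) × 0.6 × 430 × (0.707 × 8) = 729.6 N/mm.
457.6 ≤ 729.6 → adequate.

f_max ≈ 458 N/mm; adequate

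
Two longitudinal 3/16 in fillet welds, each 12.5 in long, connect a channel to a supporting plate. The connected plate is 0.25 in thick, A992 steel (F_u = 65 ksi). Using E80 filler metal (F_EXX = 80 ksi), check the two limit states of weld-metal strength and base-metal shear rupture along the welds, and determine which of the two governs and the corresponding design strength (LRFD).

φR_n ≈ 119 kips (weld metal governs)

t_e = 0.707 × 0.1875 = 0.1326 in; L = 25 in.
Weld metal: φR_n = 0.75 × 0.6 × 80 × 0.1326 × 25 = 119.3 kips.
Base metal (shear rupture): φR_n = 0.75 × 0.6 × 65 × 0.25 × 25 = 182.8 kips.
Governing: weld metal.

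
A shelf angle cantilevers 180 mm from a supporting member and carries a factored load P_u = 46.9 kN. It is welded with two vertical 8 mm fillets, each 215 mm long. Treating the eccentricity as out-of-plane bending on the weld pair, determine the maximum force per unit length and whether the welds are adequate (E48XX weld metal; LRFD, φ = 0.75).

f_max ≈ 559 N/mm; adequate

E48XX → F_EXX = 480 MPa.
L_w = 2 × 215 = 430 mm; section modulus (unit throat) S = 2 × L²/6 = 15410 mm².
Direct shear f_v = P/L_w = 46.9×10³/430 = 109.1 N/mm.
Moment M = P × e = 46.9×10³ × 180 = 8442000 N·mm; bending f_b = M/S = 547.9 N/mm.
f_max = √(f_v² + f_b²) = √(109.1² + 547.9²) = 558.6 N/mm.
φr_n = 0.75 × 0.6 × 480 × (0.707 × 8) = 1222 N/mm → adequate.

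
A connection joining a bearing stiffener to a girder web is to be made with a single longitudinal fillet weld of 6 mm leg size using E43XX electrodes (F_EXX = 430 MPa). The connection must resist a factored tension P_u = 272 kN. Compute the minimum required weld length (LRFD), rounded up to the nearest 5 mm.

L = 335 mm

Throat t_e = 0.707 × 6 = 4.242 mm.
φr_n = 0.75 × 0.6 × 430 × 4.242 × 10⁻³ = 0.8208 kN/mm.
L_req = P_u / φr_n = 272 / 0.8208 = 331.4 mm total.
Round up → use L = 335 mm.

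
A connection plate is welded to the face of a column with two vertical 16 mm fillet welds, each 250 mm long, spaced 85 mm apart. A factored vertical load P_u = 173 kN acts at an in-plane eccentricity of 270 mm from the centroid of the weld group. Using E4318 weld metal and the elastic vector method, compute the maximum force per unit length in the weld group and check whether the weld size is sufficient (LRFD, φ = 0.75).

f_max ≈ 1900 N/mm; adequate

E43XX → F_EXX = 430 MPa.
Total weld length L_w = 500 mm. Treat welds as unit-width lines.
Polar moment about centroid: J = 2[d³/12 + d(b/2)²] = 2[250³/12 + 250×42.5²] = 3507000 mm³.
Direct shear f_v = P/L_w = 173×10³ / 500 = 346 N/mm (vertical).
Torsion M = P·e = 173×10³ × 270 = 46710000 N·mm.
Critical point at (x, y) = (42.5, 125) from centroid. f_tx = M·y/J = 1665 N/mm; f_ty = M·x/J = 566 N/mm.
Resultant f_max = √[f_tx² + (f_v + f_ty)²] = √[1665² + (346 + 566)²] = 1898 N/mm.
Capacity per unit length: φr_n = 0.75 × 0.6 × 430 × (0.707 × 16) = 2189 N/mm.
1898 ≤ 2189 → adequate.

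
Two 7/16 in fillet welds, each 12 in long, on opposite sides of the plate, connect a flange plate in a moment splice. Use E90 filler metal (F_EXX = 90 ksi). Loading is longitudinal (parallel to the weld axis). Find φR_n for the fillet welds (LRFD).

φR_n ≈ 301 kip

Effective throat t_e = 0.707 × 0.4375 = 0.3093 in.
Total length L = 24 in; A_we = 0.3093 × 24 = 7.423 in².
F_nw = 0.6 F_EXX = 0.6 × 90 = 54 ksi.
φR_n = 0.75 × 54 × 7.423 = 300.7 kip.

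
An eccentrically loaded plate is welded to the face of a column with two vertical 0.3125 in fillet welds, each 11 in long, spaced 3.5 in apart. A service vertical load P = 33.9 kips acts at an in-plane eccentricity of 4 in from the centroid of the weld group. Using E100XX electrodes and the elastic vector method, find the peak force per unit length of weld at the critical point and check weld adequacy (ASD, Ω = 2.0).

E100XX → F_EXX = 100 ksi.
Total weld length L_w = 22 in. Treat welds as unit-width lines.
Polar moment about centroid: J = 2[d³/12 + d(b/2)²] = 2[11³/12 + 11×1.75²] = 289.2 in³.
Direct shear f_v = P/L_w = 33.9 / 22 = 1.541 kip/in (vertical).
Torsion M = P·e = 33.9 × 4 = 135.6 kip·in.
Critical point at (x, y) = (1.75, 5.5) from centroid. f_tx = M·y/J = 2.579 kip/in; f_ty = M·x/J = 0.8205 kip/in.
Resultant f_max = √[f_tx² + (f_v + f_ty)²] = √[2.579² + (1.541 + 0.8205)²] = 3.497 kip/in.
Capacity per unit length: r_n/Ω = (1/2.0) × 0.6 × 100 × (0.707 × 0.3125) = 6.628 kip/in.
3.497 ≤ 6.628 → adequate.

f_max ≈ 3.5 kip/in; adequate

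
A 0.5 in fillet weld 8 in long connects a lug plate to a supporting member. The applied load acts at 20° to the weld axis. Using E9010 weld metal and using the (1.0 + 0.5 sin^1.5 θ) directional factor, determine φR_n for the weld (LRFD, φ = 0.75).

E90XX → F_EXX = 90 ksi.
t_e = 0.707 × 0.5 = 0.3535 in; A_we = 0.3535 × 8 = 2.828 in².
Directional factor: 1.0 + 0.5 sin^1.5(20°) = 1.1.
F_nw = 0.6 × 90 × 1.1 = 59.4 ksi.
φR_n = 0.75 × 59.4 × 2.828 = 126 kips.

φR_n ≈ 126 kips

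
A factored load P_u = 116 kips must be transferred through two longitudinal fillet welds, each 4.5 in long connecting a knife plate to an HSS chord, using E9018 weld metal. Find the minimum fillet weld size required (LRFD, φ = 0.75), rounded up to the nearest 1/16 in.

E90XX → F_EXX = 90 ksi.
Total weld length L = 9 in.
Required throat t_e = P_u / (φ × 0.6 F_EXX × L) = 116 / (0.75 × 0.6 × 90 × 9) = 0.3182 in.
Required leg w = t_e / 0.707 = 0.4501 in → use 1/2 in.

w = 1/2 in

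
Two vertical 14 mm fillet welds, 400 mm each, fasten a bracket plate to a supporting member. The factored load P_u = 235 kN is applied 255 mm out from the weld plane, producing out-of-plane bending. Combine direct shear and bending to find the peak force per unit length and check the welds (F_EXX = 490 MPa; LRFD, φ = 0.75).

L_w = 2 × 400 = 800 mm; section modulus (unit throat) S = 2 × L²/6 = 53330 mm².
Direct shear f_v = P/L_w = 235×10³/800 = 293.8 N/mm.
Moment M = P × e = 235×10³ × 255 = 59925000 N·mm; bending f_b = M/S = 1124 N/mm.
f_max = √(f_v² + f_b²) = √(293.8² + 1124²) = 1161 N/mm.
φr_n = 0.75 × 0.6 × 490 × (0.707 × 14) = 2183 N/mm → adequate.

f_max ≈ 1160 N/mm; adequate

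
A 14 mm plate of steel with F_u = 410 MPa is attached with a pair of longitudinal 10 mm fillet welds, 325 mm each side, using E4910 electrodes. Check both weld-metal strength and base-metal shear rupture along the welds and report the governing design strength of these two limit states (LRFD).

φR_n ≈ 1010 kN (weld metal governs)

E49XX → F_EXX = 490 MPa.
t_e = 0.707 × 10 = 7.07 mm; L = 650 mm.
Weld metal: φR_n = 0.75 × 0.6 × 490 × 7.07 × 650 × 10⁻³ = 1013 kN.
Base metal (shear rupture): φR_n = 0.75 × 0.6 × 410 × 14 × 650 × 10⁻³ = 1679 kN.
Governing: weld metal.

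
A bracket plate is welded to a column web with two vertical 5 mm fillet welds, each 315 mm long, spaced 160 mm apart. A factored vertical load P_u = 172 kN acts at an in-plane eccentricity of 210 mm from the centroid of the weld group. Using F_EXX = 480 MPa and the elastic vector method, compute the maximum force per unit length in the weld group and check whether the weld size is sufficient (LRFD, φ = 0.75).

Total weld length L_w = 630 mm. Treat welds as unit-width lines.
Polar moment about centroid: J = 2[d³/12 + d(b/2)²] = 2[315³/12 + 315×80²] = 9241000 mm³.
Direct shear f_v = P/L_w = 172×10³ / 630 = 273 N/mm (vertical).
Torsion M = P·e = 172×10³ × 210 = 36120000 N·mm.
Critical point at (x, y) = (80, 157.5) from centroid. f_tx = M·y/J = 615.6 N/mm; f_ty = M·x/J = 312.7 N/mm.
Resultant f_max = √[f_tx² + (f_v + f_ty)²] = √[615.6² + (273 + 312.7)²] = 849.7 N/mm.
Capacity per unit length: φr_n = 0.75 × 0.6 × 480 × (0.707 × 5) = 763.6 N/mm.
849.7 > 763.6 → NOT adequate.

f_max ≈ 850 N/mm; NOT adequate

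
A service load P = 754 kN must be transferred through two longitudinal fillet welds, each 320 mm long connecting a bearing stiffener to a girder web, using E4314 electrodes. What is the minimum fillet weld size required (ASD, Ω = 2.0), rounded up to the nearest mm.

w = 13 mm

E43XX → F_EXX = 430 MPa.
Total weld length L = 640 mm.
Required throat t_e = P × Ω / (0.6 F_EXX × L) = 754 × 2.0 / (0.6 × 430 × 640 × 10⁻³) = 9.133 mm.
Required leg w = t_e / 0.707 = 12.92 mm → use 13 mm.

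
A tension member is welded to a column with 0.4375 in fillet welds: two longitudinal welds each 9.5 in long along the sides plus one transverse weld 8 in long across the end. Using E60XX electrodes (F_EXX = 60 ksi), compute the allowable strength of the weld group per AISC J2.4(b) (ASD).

R_n/Ω ≈ 157 kip

t_e = 0.707 × 0.4375 = 0.3093 in.
R_nwl = 0.6 × 60 × 0.3093 × 19 = 211.6 kip (longitudinal, 2 welds).
R_nwt = 0.6 × 60 × 0.3093 × 8 = 89.08 kip (transverse, base value).
(i) R_nwl + R_nwt = 300.7 kip; (ii) 0.85 R_nwl + 1.5 R_nwt = 313.5 kip.
R_n = max = 313.5 kip [governs: (ii)]; R_n/Ω = 156.7 kip.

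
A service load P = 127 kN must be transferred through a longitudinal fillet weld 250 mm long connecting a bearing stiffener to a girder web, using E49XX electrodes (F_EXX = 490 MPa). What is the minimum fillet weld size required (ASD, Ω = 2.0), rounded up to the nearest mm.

Total weld length L = 250 mm.
Required throat t_e = P × Ω / (0.6 F_EXX × L) = 127 × 2.0 / (0.6 × 490 × 250 × 10⁻³) = 3.456 mm.
Required leg w = t_e / 0.707 = 4.888 mm → use 5 mm.

w = 5 mm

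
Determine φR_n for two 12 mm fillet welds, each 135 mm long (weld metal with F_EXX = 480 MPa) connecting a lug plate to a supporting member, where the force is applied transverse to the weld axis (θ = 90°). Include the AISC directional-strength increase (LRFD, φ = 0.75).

t_e = 0.707 × 12 = 8.484 mm; A_we = 8.484 × 270 = 2291 mm².
Directional factor: 1.0 + 0.5 sin^1.5(90°) = 1.5.
F_nw = 0.6 × 480 × 1.5 = 432 MPa.
φR_n = 0.75 × 432 × 2291 × 10⁻³ = 742.2 kN.

φR_n ≈ 742 kN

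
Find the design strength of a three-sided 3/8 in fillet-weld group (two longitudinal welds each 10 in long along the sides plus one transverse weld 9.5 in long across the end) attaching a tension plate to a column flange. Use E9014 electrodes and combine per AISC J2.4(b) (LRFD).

E90XX → F_EXX = 90 ksi.
t_e = 0.707 × 0.375 = 0.2651 in.
R_nwl = 0.6 × 90 × 0.2651 × 20 = 286.3 kip (longitudinal, 2 welds).
R_nwt = 0.6 × 90 × 0.2651 × 9.5 = 136 kip (transverse, base value).
(i) R_nwl + R_nwt = 422.3 kip; (ii) 0.85 R_nwl + 1.5 R_nwt = 447.4 kip.
R_n = max = 447.4 kip [governs: (ii)]; φR_n = 335.5 kip.

φR_n ≈ 336 kip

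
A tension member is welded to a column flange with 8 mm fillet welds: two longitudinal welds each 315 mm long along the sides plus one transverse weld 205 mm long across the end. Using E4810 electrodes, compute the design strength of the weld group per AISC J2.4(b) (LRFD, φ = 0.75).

E48XX → F_EXX = 480 MPa.
t_e = 0.707 × 8 = 5.656 mm.
R_nwl = 0.6 × 480 × 5.656 × 630 × 10⁻³ = 1026 kN (longitudinal, 2 welds).
R_nwt = 0.6 × 480 × 5.656 × 205 × 10⁻³ = 333.9 kN (transverse, base value).
(i) R_nwl + R_nwt = 1360 kN; (ii) 0.85 R_nwl + 1.5 R_nwt = 1373 kN.
R_n = max = 1373 kN [governs: (ii)]; φR_n = 1030 kN.

φR_n ≈ 1030 kN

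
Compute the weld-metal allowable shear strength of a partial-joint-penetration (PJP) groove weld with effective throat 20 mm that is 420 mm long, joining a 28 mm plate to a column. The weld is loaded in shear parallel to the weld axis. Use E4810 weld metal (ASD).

R_n/Ω ≈ 1210 kN

E48XX → F_EXX = 480 MPa.
Effective throat (given) t_e = 20 mm.
A_we = 20 × 420 = 8400 mm².
F_nw = 0.6 F_EXX = 288 MPa.
R_n/Ω = (288 × 8400) / 2.0 × 10⁻³ = 1210 kN.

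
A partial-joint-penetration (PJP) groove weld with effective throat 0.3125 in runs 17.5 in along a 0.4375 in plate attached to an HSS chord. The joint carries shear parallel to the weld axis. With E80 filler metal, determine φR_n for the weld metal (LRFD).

E80XX → F_EXX = 80 ksi.
Effective throat (given) t_e = 0.3125 in.
A_we = 0.3125 × 17.5 = 5.469 in².
F_nw = 0.6 F_EXX = 48 ksi.
φR_n = 0.75 × 48 × 5.469 = 196.9 kips.

φR_n ≈ 197 kips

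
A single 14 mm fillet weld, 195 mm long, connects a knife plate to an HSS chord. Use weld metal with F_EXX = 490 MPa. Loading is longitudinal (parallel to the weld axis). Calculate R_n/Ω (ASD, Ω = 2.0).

R_n/Ω ≈ 284 kN

Effective throat t_e = 0.707 × 14 = 9.898 mm.
Total length L = 195 mm; A_we = 9.898 × 195 = 1930 mm².
F_nw = 0.6 F_EXX = 0.6 × 490 = 294 MPa.
R_n = 294 × 1930 × 10⁻³ = 567.5 kN; R_n/Ω = 567.5/2.0 = 283.7 kN.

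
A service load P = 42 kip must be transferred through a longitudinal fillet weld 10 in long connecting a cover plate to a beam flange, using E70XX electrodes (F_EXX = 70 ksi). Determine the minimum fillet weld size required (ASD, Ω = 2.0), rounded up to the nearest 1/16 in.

w = 5/16 in

Total weld length L = 10 in.
Required throat t_e = P × Ω / (0.6 F_EXX × L) = 42 × 2.0 / (0.6 × 70 × 10) = 0.2 in.
Required leg w = t_e / 0.707 = 0.2829 in → use 5/16 in.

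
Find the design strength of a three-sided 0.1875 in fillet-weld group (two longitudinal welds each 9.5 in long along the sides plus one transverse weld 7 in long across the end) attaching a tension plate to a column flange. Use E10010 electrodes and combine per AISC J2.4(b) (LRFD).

E100XX → F_EXX = 100 ksi.
t_e = 0.707 × 0.1875 = 0.1326 in.
R_nwl = 0.6 × 100 × 0.1326 × 19 = 151.1 kip (longitudinal, 2 welds).
R_nwt = 0.6 × 100 × 0.1326 × 7 = 55.68 kip (transverse, base value).
(i) R_nwl + R_nwt = 206.8 kip; (ii) 0.85 R_nwl + 1.5 R_nwt = 212 kip.
R_n = max = 212 kip [governs: (ii)]; φR_n = 159 kip.

φR_n ≈ 159 kip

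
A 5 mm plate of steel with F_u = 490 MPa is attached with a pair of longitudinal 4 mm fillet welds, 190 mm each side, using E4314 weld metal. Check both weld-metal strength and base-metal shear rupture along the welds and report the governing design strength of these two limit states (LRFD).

φR_n ≈ 208 kN (weld metal governs)

E43XX → F_EXX = 430 MPa.
t_e = 0.707 × 4 = 2.828 mm; L = 380 mm.
Weld metal: φR_n = 0.75 × 0.6 × 430 × 2.828 × 380 × 10⁻³ = 207.9 kN.
Base metal (shear rupture): φR_n = 0.75 × 0.6 × 490 × 5 × 380 × 10⁻³ = 419 kN.
Governing: weld metal.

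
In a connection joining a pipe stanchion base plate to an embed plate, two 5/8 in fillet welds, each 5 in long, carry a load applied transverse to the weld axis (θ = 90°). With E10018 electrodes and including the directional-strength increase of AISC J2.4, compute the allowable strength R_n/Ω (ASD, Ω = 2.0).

R_n/Ω ≈ 199 kip

E100XX → F_EXX = 100 ksi.
t_e = 0.707 × 0.625 = 0.4419 in; A_we = 0.4419 × 10 = 4.419 in².
Directional factor: 1.0 + 0.5 sin^1.5(90°) = 1.5.
F_nw = 0.6 × 100 × 1.5 = 90 ksi.
R_n/Ω = (90 × 4.419) / 2.0 = 198.8 kip.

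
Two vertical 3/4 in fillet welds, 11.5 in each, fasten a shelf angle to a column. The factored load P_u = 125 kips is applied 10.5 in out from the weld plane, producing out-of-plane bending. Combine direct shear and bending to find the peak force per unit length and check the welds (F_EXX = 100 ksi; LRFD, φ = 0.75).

f_max ≈ 30.3 kip/in; NOT adequate

L_w = 2 × 11.5 = 23 in; section modulus (unit throat) S = 2 × L²/6 = 44.08 in².
Direct shear f_v = P/L_w = 125/23 = 5.435 kip/in.
Moment M = P × e = 125 × 10.5 = 1312.5 kip·in; bending f_b = M/S = 29.77 kip/in.
f_max = √(f_v² + f_b²) = √(5.435² + 29.77²) = 30.27 kip/in.
φr_n = 0.75 × 0.6 × 100 × (0.707 × 0.75) = 23.86 kip/in → NOT adequate.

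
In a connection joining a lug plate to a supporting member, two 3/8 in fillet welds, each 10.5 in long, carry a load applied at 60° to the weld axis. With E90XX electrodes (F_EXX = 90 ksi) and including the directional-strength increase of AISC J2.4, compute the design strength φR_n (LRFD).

φR_n ≈ 316 kips

t_e = 0.707 × 0.375 = 0.2651 in; A_we = 0.2651 × 21 = 5.568 in².
Directional factor: 1.0 + 0.5 sin^1.5(60°) = 1.403.
F_nw = 0.6 × 90 × 1.403 = 75.76 ksi.
φR_n = 0.75 × 75.76 × 5.568 = 316.4 kips.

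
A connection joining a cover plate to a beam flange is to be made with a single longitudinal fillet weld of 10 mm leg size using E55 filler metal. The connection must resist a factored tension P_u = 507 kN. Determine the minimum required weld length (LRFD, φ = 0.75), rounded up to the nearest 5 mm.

E55XX → F_EXX = 550 MPa.
Throat t_e = 0.707 × 10 = 7.07 mm.
φr_n = 0.75 × 0.6 × 550 × 7.07 × 10⁻³ = 1.75 kN/mm.
L_req = P_u / φr_n = 507 / 1.75 = 289.7 mm total.
Round up → use L = 290 mm.

L = 290 mm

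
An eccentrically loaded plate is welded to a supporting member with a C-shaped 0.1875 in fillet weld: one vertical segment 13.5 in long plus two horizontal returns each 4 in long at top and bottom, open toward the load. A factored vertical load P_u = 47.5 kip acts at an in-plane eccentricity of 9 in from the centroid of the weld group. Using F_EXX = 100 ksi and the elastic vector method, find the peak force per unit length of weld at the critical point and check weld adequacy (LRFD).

Total weld length L_w = 21.5 in. Treat welds as unit-width lines.
Centroid: x̄ = 2×4×2 / 21.5 = 0.7442 in from the vertical weld.
Polar moment about centroid: J = I_x + I_y = [13.5³/12 + 2×4×6.75²] + [13.5×0.7442² + 2(4³/12 + 4×1.256²)] = 600.3 in³.
Direct shear f_v = P/L_w = 47.5 / 21.5 = 2.209 kip/in (vertical).
Torsion M = P·e = 47.5 × 9 = 427.5 kip·in.
Critical point at (x, y) = (3.256, 6.75) from centroid. f_tx = M·y/J = 4.807 kip/in; f_ty = M·x/J = 2.319 kip/in.
Resultant f_max = √[f_tx² + (f_v + f_ty)²] = √[4.807² + (2.209 + 2.319)²] = 6.604 kip/in.
Capacity per unit length: φr_n = 0.75 × 0.6 × 100 × (0.707 × 0.1875) = 5.965 kip/in.
6.604 > 5.965 → NOT adequate.

f_max ≈ 6.6 kip/in; NOT adequate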